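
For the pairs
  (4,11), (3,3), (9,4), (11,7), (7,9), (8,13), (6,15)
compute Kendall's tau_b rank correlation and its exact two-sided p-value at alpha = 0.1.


Step 1: Enumerate the 21 unordered pairs (i,j) with i<j and classify each by sign(x_j-x_i) * sign(y_j-y_i).
  (1,2):dx=-1,dy=-8->C; (1,3):dx=+5,dy=-7->D; (1,4):dx=+7,dy=-4->D; (1,5):dx=+3,dy=-2->D
  (1,6):dx=+4,dy=+2->C; (1,7):dx=+2,dy=+4->C; (2,3):dx=+6,dy=+1->C; (2,4):dx=+8,dy=+4->C
  (2,5):dx=+4,dy=+6->C; (2,6):dx=+5,dy=+10->C; (2,7):dx=+3,dy=+12->C; (3,4):dx=+2,dy=+3->C
  (3,5):dx=-2,dy=+5->D; (3,6):dx=-1,dy=+9->D; (3,7):dx=-3,dy=+11->D; (4,5):dx=-4,dy=+2->D
  (4,6):dx=-3,dy=+6->D; (4,7):dx=-5,dy=+8->D; (5,6):dx=+1,dy=+4->C; (5,7):dx=-1,dy=+6->D
  (6,7):dx=-2,dy=+2->D
Step 2: C = 10, D = 11, total pairs = 21.
Step 3: tau = (C - D)/(n(n-1)/2) = (10 - 11)/21 = -0.047619.
Step 4: Exact two-sided p-value (enumerate n! = 5040 permutations of y under H0): p = 1.000000.
Step 5: alpha = 0.1. fail to reject H0.

tau_b = -0.0476 (C=10, D=11), p = 1.000000, fail to reject H0.


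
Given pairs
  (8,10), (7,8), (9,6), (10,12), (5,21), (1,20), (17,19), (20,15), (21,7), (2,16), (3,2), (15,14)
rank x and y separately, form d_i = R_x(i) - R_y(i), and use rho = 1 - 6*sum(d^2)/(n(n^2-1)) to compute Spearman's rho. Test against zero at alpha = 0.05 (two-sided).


Step 1: Rank x and y separately (midranks; no ties here).
rank(x): 8->6, 7->5, 9->7, 10->8, 5->4, 1->1, 17->10, 20->11, 21->12, 2->2, 3->3, 15->9
rank(y): 10->5, 8->4, 6->2, 12->6, 21->12, 20->11, 19->10, 15->8, 7->3, 16->9, 2->1, 14->7
Step 2: d_i = R_x(i) - R_y(i); compute d_i^2.
  (6-5)^2=1, (5-4)^2=1, (7-2)^2=25, (8-6)^2=4, (4-12)^2=64, (1-11)^2=100, (10-10)^2=0, (11-8)^2=9, (12-3)^2=81, (2-9)^2=49, (3-1)^2=4, (9-7)^2=4
sum(d^2) = 342.
Step 3: rho = 1 - 6*342 / (12*(12^2 - 1)) = 1 - 2052/1716 = -0.195804.
Step 4: Under H0, t = rho * sqrt((n-2)/(1-rho^2)) = -0.6314 ~ t(10).
Step 5: Two-sided p-value from the t-distribution with 10 df = 0.541936.
Step 6: alpha = 0.05. fail to reject H0.

rho = -0.1958, p = 0.541936, fail to reject H0 at alpha = 0.05.


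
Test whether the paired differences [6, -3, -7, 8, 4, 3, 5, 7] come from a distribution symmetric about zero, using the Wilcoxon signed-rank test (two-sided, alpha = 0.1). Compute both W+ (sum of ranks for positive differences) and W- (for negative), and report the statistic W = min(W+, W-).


Step 1: Drop any zero differences (none here) and take |d_i|.
|d| = [6, 3, 7, 8, 4, 3, 5, 7]
Step 2: Midrank |d_i| (ties get averaged ranks).
ranks: |6|->5, |3|->1.5, |7|->6.5, |8|->8, |4|->3, |3|->1.5, |5|->4, |7|->6.5
Step 3: Attach original signs; sum ranks with positive sign and with negative sign.
W+ = 5 + 8 + 3 + 1.5 + 4 + 6.5 = 28
W- = 1.5 + 6.5 = 8
(Check: W+ + W- = 36 should equal n(n+1)/2 = 36.)
Step 4: Test statistic W = min(W+, W-) = 8.
Step 5: Ties in |d|, so use the tie-corrected normal approximation.
        E[W] = n(n+1)/4 = 8*9/4 = 18.
        Tie groups: |d|=3 (t=2), |d|=7 (t=2); sum(t^3 - t) = 12.
        Var[W] = n(n+1)(2n+1)/24 - sum(t^3-t)/48 = 1224/24 - 12/48 = 50.75.
        z = (W - E[W]) / sqrt(Var[W]) = (8 - 18) / 7.1239 = -1.4037.
        Two-sided p = 2*Phi(z) = 0.160401.
Step 6: alpha = 0.1. fail to reject H0.

W+ = 28, W- = 8, W = min = 8, p = 0.160401, fail to reject H0.


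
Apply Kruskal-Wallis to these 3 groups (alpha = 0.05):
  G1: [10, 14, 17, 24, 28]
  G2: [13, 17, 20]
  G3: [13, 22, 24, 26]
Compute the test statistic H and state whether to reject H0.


Step 1: Combine all N = 12 observations and assign midranks.
sorted (value, group, rank): (10,G1,1), (13,G2,2.5), (13,G3,2.5), (14,G1,4), (17,G1,5.5), (17,G2,5.5), (20,G2,7), (22,G3,8), (24,G1,9.5), (24,G3,9.5), (26,G3,11), (28,G1,12)
Step 2: Sum ranks within each group.
R_1 = 32 (n_1 = 5)
R_2 = 15 (n_2 = 3)
R_3 = 31 (n_3 = 4)
Step 3: H = 12/(N(N+1)) * sum(R_i^2/n_i) - 3(N+1)
     = 12/(12*13) * (32^2/5 + 15^2/3 + 31^2/4) - 3*13
     = 0.076923 * 520.05 - 39
     = 1.003846.
Step 4: Ties present; correction factor C = 1 - 18/(12^3 - 12) = 0.989510. Corrected H = 1.003846 / 0.989510 = 1.014488.
Step 5: Under H0, H ~ chi^2(2); p-value = 0.602153.
Step 6: alpha = 0.05. fail to reject H0.

H = 1.0145, df = 2, p = 0.602153, fail to reject H0.


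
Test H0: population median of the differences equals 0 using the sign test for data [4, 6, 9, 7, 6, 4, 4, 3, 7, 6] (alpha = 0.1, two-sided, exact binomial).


Step 1: Discard zero differences. Original n = 10; n_eff = number of nonzero differences = 10.
Nonzero differences (with sign): +4, +6, +9, +7, +6, +4, +4, +3, +7, +6
Step 2: Count signs: positive = 10, negative = 0.
Step 3: Under H0: P(positive) = 0.5, so the number of positives S ~ Bin(10, 0.5).
Step 4: Two-sided exact p-value = sum of Bin(10,0.5) probabilities at or below the observed probability = 0.001953.
Step 5: alpha = 0.1. reject H0.

n_eff = 10, pos = 10, neg = 0, p = 0.001953, reject H0.


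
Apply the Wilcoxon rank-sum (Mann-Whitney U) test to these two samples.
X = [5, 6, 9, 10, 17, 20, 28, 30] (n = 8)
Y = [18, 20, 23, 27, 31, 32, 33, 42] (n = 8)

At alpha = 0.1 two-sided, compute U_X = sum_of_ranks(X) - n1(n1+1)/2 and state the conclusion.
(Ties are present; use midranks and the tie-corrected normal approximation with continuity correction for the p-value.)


Step 1: Combine and sort all 16 observations; assign midranks.
sorted (value, group): (5,X), (6,X), (9,X), (10,X), (17,X), (18,Y), (20,X), (20,Y), (23,Y), (27,Y), (28,X), (30,X), (31,Y), (32,Y), (33,Y), (42,Y)
ranks: 5->1, 6->2, 9->3, 10->4, 17->5, 18->6, 20->7.5, 20->7.5, 23->9, 27->10, 28->11, 30->12, 31->13, 32->14, 33->15, 42->16
Step 2: Rank sum for X: R1 = 1 + 2 + 3 + 4 + 5 + 7.5 + 11 + 12 = 45.5.
Step 3: U_X = R1 - n1(n1+1)/2 = 45.5 - 8*9/2 = 45.5 - 36 = 9.5.
       U_Y = n1*n2 - U_X = 64 - 9.5 = 54.5.
Step 4: Ties are present, so use the tie-corrected normal approximation (with continuity correction) for the p-value.
Step 5: p-value = 0.020769; compare to alpha = 0.1. reject H0.

U_X = 9.5, p = 0.020769, reject H0 at alpha = 0.1.


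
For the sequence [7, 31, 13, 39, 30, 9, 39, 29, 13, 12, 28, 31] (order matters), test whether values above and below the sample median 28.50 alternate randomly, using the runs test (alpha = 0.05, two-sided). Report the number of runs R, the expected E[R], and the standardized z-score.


Step 1: Compute median = 28.50; label A = above, B = below.
Labels in order: BABAABAABBBA  (n_A = 6, n_B = 6)
Step 2: Count runs R = 8.
Step 3: Under H0 (random ordering), E[R] = 2*n_A*n_B/(n_A+n_B) + 1 = 2*6*6/12 + 1 = 7.0000.
        Var[R] = 2*n_A*n_B*(2*n_A*n_B - n_A - n_B) / ((n_A+n_B)^2 * (n_A+n_B-1)) = 4320/1584 = 2.7273.
        SD[R] = 1.6514.
Step 4: Continuity-corrected z = (R - 0.5 - E[R]) / SD[R] = (8 - 0.5 - 7.0000) / 1.6514 = 0.3028.
Step 5: Two-sided p-value via normal approximation = 2*(1 - Phi(|z|)) = 0.762069.
Step 6: alpha = 0.05. fail to reject H0.

R = 8, z = 0.3028, p = 0.762069, fail to reject H0.


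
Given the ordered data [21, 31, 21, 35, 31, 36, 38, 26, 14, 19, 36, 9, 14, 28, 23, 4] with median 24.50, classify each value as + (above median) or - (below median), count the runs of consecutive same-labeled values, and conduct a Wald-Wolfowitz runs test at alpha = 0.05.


Step 1: Compute median = 24.50; label A = above, B = below.
Labels in order: BABAAAAABBABBABB  (n_A = 8, n_B = 8)
Step 2: Count runs R = 9.
Step 3: Under H0 (random ordering), E[R] = 2*n_A*n_B/(n_A+n_B) + 1 = 2*8*8/16 + 1 = 9.0000.
        Var[R] = 2*n_A*n_B*(2*n_A*n_B - n_A - n_B) / ((n_A+n_B)^2 * (n_A+n_B-1)) = 14336/3840 = 3.7333.
        SD[R] = 1.9322.
Step 4: R = E[R], so z = 0 with no continuity correction.
Step 5: Two-sided p-value via normal approximation = 2*(1 - Phi(|z|)) = 1.000000.
Step 6: alpha = 0.05. fail to reject H0.

R = 9, z = 0.0000, p = 1.000000, fail to reject H0.


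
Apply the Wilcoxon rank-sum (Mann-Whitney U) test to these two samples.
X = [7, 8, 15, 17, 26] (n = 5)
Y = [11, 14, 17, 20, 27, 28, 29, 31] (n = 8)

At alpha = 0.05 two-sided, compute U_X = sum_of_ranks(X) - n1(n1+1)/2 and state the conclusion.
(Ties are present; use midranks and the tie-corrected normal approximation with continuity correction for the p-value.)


Step 1: Combine and sort all 13 observations; assign midranks.
sorted (value, group): (7,X), (8,X), (11,Y), (14,Y), (15,X), (17,X), (17,Y), (20,Y), (26,X), (27,Y), (28,Y), (29,Y), (31,Y)
ranks: 7->1, 8->2, 11->3, 14->4, 15->5, 17->6.5, 17->6.5, 20->8, 26->9, 27->10, 28->11, 29->12, 31->13
Step 2: Rank sum for X: R1 = 1 + 2 + 5 + 6.5 + 9 = 23.5.
Step 3: U_X = R1 - n1(n1+1)/2 = 23.5 - 5*6/2 = 23.5 - 15 = 8.5.
       U_Y = n1*n2 - U_X = 40 - 8.5 = 31.5.
Step 4: Ties are present, so use the tie-corrected normal approximation (with continuity correction) for the p-value.
Step 5: p-value = 0.106864; compare to alpha = 0.05. fail to reject H0.

U_X = 8.5, p = 0.106864, fail to reject H0 at alpha = 0.05.


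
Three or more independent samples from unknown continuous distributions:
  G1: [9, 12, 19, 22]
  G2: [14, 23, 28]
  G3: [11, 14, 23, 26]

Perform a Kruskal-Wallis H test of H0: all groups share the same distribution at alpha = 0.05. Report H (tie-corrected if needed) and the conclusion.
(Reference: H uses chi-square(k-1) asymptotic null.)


Step 1: Combine all N = 11 observations and assign midranks.
sorted (value, group, rank): (9,G1,1), (11,G3,2), (12,G1,3), (14,G2,4.5), (14,G3,4.5), (19,G1,6), (22,G1,7), (23,G2,8.5), (23,G3,8.5), (26,G3,10), (28,G2,11)
Step 2: Sum ranks within each group.
R_1 = 17 (n_1 = 4)
R_2 = 24 (n_2 = 3)
R_3 = 25 (n_3 = 4)
Step 3: H = 12/(N(N+1)) * sum(R_i^2/n_i) - 3(N+1)
     = 12/(11*12) * (17^2/4 + 24^2/3 + 25^2/4) - 3*12
     = 0.090909 * 420.5 - 36
     = 2.227273.
Step 4: Ties present; correction factor C = 1 - 12/(11^3 - 11) = 0.990909. Corrected H = 2.227273 / 0.990909 = 2.247706.
Step 5: Under H0, H ~ chi^2(2); p-value = 0.325025.
Step 6: alpha = 0.05. fail to reject H0.

H = 2.2477, df = 2, p = 0.325025, fail to reject H0.


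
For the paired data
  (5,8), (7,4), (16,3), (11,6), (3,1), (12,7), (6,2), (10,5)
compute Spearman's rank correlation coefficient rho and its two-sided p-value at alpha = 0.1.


Step 1: Rank x and y separately (midranks; no ties here).
rank(x): 5->2, 7->4, 16->8, 11->6, 3->1, 12->7, 6->3, 10->5
rank(y): 8->8, 4->4, 3->3, 6->6, 1->1, 7->7, 2->2, 5->5
Step 2: d_i = R_x(i) - R_y(i); compute d_i^2.
  (2-8)^2=36, (4-4)^2=0, (8-3)^2=25, (6-6)^2=0, (1-1)^2=0, (7-7)^2=0, (3-2)^2=1, (5-5)^2=0
sum(d^2) = 62.
Step 3: rho = 1 - 6*62 / (8*(8^2 - 1)) = 1 - 372/504 = 0.261905.
Step 4: Under H0, t = rho * sqrt((n-2)/(1-rho^2)) = 0.6647 ~ t(6).
Step 5: Two-sided p-value from the t-distribution with 6 df = 0.530923.
Step 6: alpha = 0.1. fail to reject H0.

rho = 0.2619, p = 0.530923, fail to reject H0 at alpha = 0.1.


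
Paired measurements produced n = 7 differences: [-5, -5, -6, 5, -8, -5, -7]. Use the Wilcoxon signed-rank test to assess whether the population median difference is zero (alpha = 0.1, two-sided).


Step 1: Drop any zero differences (none here) and take |d_i|.
|d| = [5, 5, 6, 5, 8, 5, 7]
Step 2: Midrank |d_i| (ties get averaged ranks).
ranks: |5|->2.5, |5|->2.5, |6|->5, |5|->2.5, |8|->7, |5|->2.5, |7|->6
Step 3: Attach original signs; sum ranks with positive sign and with negative sign.
W+ = 2.5 = 2.5
W- = 2.5 + 2.5 + 5 + 7 + 2.5 + 6 = 25.5
(Check: W+ + W- = 28 should equal n(n+1)/2 = 28.)
Step 4: Test statistic W = min(W+, W-) = 2.5.
Step 5: Ties in |d|, so use the tie-corrected normal approximation.
        E[W] = n(n+1)/4 = 7*8/4 = 14.
        Tie groups: |d|=5 (t=4); sum(t^3 - t) = 60.
        Var[W] = n(n+1)(2n+1)/24 - sum(t^3-t)/48 = 840/24 - 60/48 = 33.75.
        z = (W - E[W]) / sqrt(Var[W]) = (2.5 - 14) / 5.8095 = -1.9795.
        Two-sided p = 2*Phi(z) = 0.047757.
Step 6: alpha = 0.1. reject H0.

W+ = 2.5, W- = 25.5, W = min = 2.5, p = 0.047757, reject H0.


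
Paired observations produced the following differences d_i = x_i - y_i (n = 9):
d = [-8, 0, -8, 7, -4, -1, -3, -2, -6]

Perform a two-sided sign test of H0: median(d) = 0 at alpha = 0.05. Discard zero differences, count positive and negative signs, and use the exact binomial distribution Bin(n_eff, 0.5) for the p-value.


Step 1: Discard zero differences. Original n = 9; n_eff = number of nonzero differences = 8.
Nonzero differences (with sign): -8, -8, +7, -4, -1, -3, -2, -6
Step 2: Count signs: positive = 1, negative = 7.
Step 3: Under H0: P(positive) = 0.5, so the number of positives S ~ Bin(8, 0.5).
Step 4: Two-sided exact p-value = sum of Bin(8,0.5) probabilities at or below the observed probability = 0.070312.
Step 5: alpha = 0.05. fail to reject H0.

n_eff = 8, pos = 1, neg = 7, p = 0.070312, fail to reject H0.


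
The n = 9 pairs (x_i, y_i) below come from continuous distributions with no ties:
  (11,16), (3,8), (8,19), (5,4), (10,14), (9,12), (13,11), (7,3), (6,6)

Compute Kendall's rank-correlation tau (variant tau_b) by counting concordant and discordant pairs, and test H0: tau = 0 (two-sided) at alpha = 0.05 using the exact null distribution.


Step 1: Enumerate the 36 unordered pairs (i,j) with i<j and classify each by sign(x_j-x_i) * sign(y_j-y_i).
  (1,2):dx=-8,dy=-8->C; (1,3):dx=-3,dy=+3->D; (1,4):dx=-6,dy=-12->C; (1,5):dx=-1,dy=-2->C
  (1,6):dx=-2,dy=-4->C; (1,7):dx=+2,dy=-5->D; (1,8):dx=-4,dy=-13->C; (1,9):dx=-5,dy=-10->C
  (2,3):dx=+5,dy=+11->C; (2,4):dx=+2,dy=-4->D; (2,5):dx=+7,dy=+6->C; (2,6):dx=+6,dy=+4->C
  (2,7):dx=+10,dy=+3->C; (2,8):dx=+4,dy=-5->D; (2,9):dx=+3,dy=-2->D; (3,4):dx=-3,dy=-15->C
  (3,5):dx=+2,dy=-5->D; (3,6):dx=+1,dy=-7->D; (3,7):dx=+5,dy=-8->D; (3,8):dx=-1,dy=-16->C
  (3,9):dx=-2,dy=-13->C; (4,5):dx=+5,dy=+10->C; (4,6):dx=+4,dy=+8->C; (4,7):dx=+8,dy=+7->C
  (4,8):dx=+2,dy=-1->D; (4,9):dx=+1,dy=+2->C; (5,6):dx=-1,dy=-2->C; (5,7):dx=+3,dy=-3->D
  (5,8):dx=-3,dy=-11->C; (5,9):dx=-4,dy=-8->C; (6,7):dx=+4,dy=-1->D; (6,8):dx=-2,dy=-9->C
  (6,9):dx=-3,dy=-6->C; (7,8):dx=-6,dy=-8->C; (7,9):dx=-7,dy=-5->C; (8,9):dx=-1,dy=+3->D
Step 2: C = 24, D = 12, total pairs = 36.
Step 3: tau = (C - D)/(n(n-1)/2) = (24 - 12)/36 = 0.333333.
Step 4: Exact two-sided p-value (enumerate n! = 362880 permutations of y under H0): p = 0.259518.
Step 5: alpha = 0.05. fail to reject H0.

tau_b = 0.3333 (C=24, D=12), p = 0.259518, fail to reject H0.


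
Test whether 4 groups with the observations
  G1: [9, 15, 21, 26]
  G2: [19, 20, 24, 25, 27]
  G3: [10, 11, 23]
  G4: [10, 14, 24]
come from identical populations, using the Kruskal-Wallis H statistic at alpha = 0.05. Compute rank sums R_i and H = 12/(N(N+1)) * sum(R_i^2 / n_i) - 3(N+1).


Step 1: Combine all N = 15 observations and assign midranks.
sorted (value, group, rank): (9,G1,1), (10,G3,2.5), (10,G4,2.5), (11,G3,4), (14,G4,5), (15,G1,6), (19,G2,7), (20,G2,8), (21,G1,9), (23,G3,10), (24,G2,11.5), (24,G4,11.5), (25,G2,13), (26,G1,14), (27,G2,15)
Step 2: Sum ranks within each group.
R_1 = 30 (n_1 = 4)
R_2 = 54.5 (n_2 = 5)
R_3 = 16.5 (n_3 = 3)
R_4 = 19 (n_4 = 3)
Step 3: H = 12/(N(N+1)) * sum(R_i^2/n_i) - 3(N+1)
     = 12/(15*16) * (30^2/4 + 54.5^2/5 + 16.5^2/3 + 19^2/3) - 3*16
     = 0.050000 * 1030.13 - 48
     = 3.506667.
Step 4: Ties present; correction factor C = 1 - 12/(15^3 - 15) = 0.996429. Corrected H = 3.506667 / 0.996429 = 3.519235.
Step 5: Under H0, H ~ chi^2(3); p-value = 0.318276.
Step 6: alpha = 0.05. fail to reject H0.

H = 3.5192, df = 3, p = 0.318276, fail to reject H0.


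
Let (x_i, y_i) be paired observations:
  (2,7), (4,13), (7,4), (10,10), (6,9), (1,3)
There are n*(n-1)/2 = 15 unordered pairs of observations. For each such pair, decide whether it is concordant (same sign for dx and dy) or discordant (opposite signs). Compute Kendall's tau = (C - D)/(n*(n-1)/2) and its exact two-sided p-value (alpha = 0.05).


Step 1: Enumerate the 15 unordered pairs (i,j) with i<j and classify each by sign(x_j-x_i) * sign(y_j-y_i).
  (1,2):dx=+2,dy=+6->C; (1,3):dx=+5,dy=-3->D; (1,4):dx=+8,dy=+3->C; (1,5):dx=+4,dy=+2->C
  (1,6):dx=-1,dy=-4->C; (2,3):dx=+3,dy=-9->D; (2,4):dx=+6,dy=-3->D; (2,5):dx=+2,dy=-4->D
  (2,6):dx=-3,dy=-10->C; (3,4):dx=+3,dy=+6->C; (3,5):dx=-1,dy=+5->D; (3,6):dx=-6,dy=-1->C
  (4,5):dx=-4,dy=-1->C; (4,6):dx=-9,dy=-7->C; (5,6):dx=-5,dy=-6->C
Step 2: C = 10, D = 5, total pairs = 15.
Step 3: tau = (C - D)/(n(n-1)/2) = (10 - 5)/15 = 0.333333.
Step 4: Exact two-sided p-value (enumerate n! = 720 permutations of y under H0): p = 0.469444.
Step 5: alpha = 0.05. fail to reject H0.

tau_b = 0.3333 (C=10, D=5), p = 0.469444, fail to reject H0.


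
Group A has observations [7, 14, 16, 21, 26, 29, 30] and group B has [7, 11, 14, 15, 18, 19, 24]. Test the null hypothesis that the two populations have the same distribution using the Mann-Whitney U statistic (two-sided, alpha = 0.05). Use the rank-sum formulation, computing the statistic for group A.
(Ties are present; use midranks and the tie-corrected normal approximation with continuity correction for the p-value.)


Step 1: Combine and sort all 14 observations; assign midranks.
sorted (value, group): (7,X), (7,Y), (11,Y), (14,X), (14,Y), (15,Y), (16,X), (18,Y), (19,Y), (21,X), (24,Y), (26,X), (29,X), (30,X)
ranks: 7->1.5, 7->1.5, 11->3, 14->4.5, 14->4.5, 15->6, 16->7, 18->8, 19->9, 21->10, 24->11, 26->12, 29->13, 30->14
Step 2: Rank sum for X: R1 = 1.5 + 4.5 + 7 + 10 + 12 + 13 + 14 = 62.
Step 3: U_X = R1 - n1(n1+1)/2 = 62 - 7*8/2 = 62 - 28 = 34.
       U_Y = n1*n2 - U_X = 49 - 34 = 15.
Step 4: Ties are present, so use the tie-corrected normal approximation (with continuity correction) for the p-value.
Step 5: p-value = 0.249110; compare to alpha = 0.05. fail to reject H0.

U_X = 34, p = 0.249110, fail to reject H0 at alpha = 0.05.


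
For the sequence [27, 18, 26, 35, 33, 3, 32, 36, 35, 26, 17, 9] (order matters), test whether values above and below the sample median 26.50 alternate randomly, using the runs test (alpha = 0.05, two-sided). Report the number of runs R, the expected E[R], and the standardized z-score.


Step 1: Compute median = 26.50; label A = above, B = below.
Labels in order: ABBAABAAABBB  (n_A = 6, n_B = 6)
Step 2: Count runs R = 6.
Step 3: Under H0 (random ordering), E[R] = 2*n_A*n_B/(n_A+n_B) + 1 = 2*6*6/12 + 1 = 7.0000.
        Var[R] = 2*n_A*n_B*(2*n_A*n_B - n_A - n_B) / ((n_A+n_B)^2 * (n_A+n_B-1)) = 4320/1584 = 2.7273.
        SD[R] = 1.6514.
Step 4: Continuity-corrected z = (R + 0.5 - E[R]) / SD[R] = (6 + 0.5 - 7.0000) / 1.6514 = -0.3028.
Step 5: Two-sided p-value via normal approximation = 2*(1 - Phi(|z|)) = 0.762069.
Step 6: alpha = 0.05. fail to reject H0.

R = 6, z = -0.3028, p = 0.762069, fail to reject H0.


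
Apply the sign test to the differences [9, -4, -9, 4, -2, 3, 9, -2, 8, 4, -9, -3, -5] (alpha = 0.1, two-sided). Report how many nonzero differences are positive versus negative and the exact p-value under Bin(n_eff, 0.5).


Step 1: Discard zero differences. Original n = 13; n_eff = number of nonzero differences = 13.
Nonzero differences (with sign): +9, -4, -9, +4, -2, +3, +9, -2, +8, +4, -9, -3, -5
Step 2: Count signs: positive = 6, negative = 7.
Step 3: Under H0: P(positive) = 0.5, so the number of positives S ~ Bin(13, 0.5).
Step 4: Two-sided exact p-value = sum of Bin(13,0.5) probabilities at or below the observed probability = 1.000000.
Step 5: alpha = 0.1. fail to reject H0.

n_eff = 13, pos = 6, neg = 7, p = 1.000000, fail to reject H0.


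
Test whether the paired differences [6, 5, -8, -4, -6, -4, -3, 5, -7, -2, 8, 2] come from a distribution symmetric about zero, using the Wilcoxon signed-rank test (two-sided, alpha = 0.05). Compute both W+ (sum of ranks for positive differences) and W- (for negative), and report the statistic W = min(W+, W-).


Step 1: Drop any zero differences (none here) and take |d_i|.
|d| = [6, 5, 8, 4, 6, 4, 3, 5, 7, 2, 8, 2]
Step 2: Midrank |d_i| (ties get averaged ranks).
ranks: |6|->8.5, |5|->6.5, |8|->11.5, |4|->4.5, |6|->8.5, |4|->4.5, |3|->3, |5|->6.5, |7|->10, |2|->1.5, |8|->11.5, |2|->1.5
Step 3: Attach original signs; sum ranks with positive sign and with negative sign.
W+ = 8.5 + 6.5 + 6.5 + 11.5 + 1.5 = 34.5
W- = 11.5 + 4.5 + 8.5 + 4.5 + 3 + 10 + 1.5 = 43.5
(Check: W+ + W- = 78 should equal n(n+1)/2 = 78.)
Step 4: Test statistic W = min(W+, W-) = 34.5.
Step 5: Ties in |d|, so use the tie-corrected normal approximation.
        E[W] = n(n+1)/4 = 12*13/4 = 39.
        Tie groups: |d|=2 (t=2), |d|=4 (t=2), |d|=5 (t=2), |d|=6 (t=2), |d|=8 (t=2); sum(t^3 - t) = 30.
        Var[W] = n(n+1)(2n+1)/24 - sum(t^3-t)/48 = 3900/24 - 30/48 = 161.875.
        z = (W - E[W]) / sqrt(Var[W]) = (34.5 - 39) / 12.7230 = -0.3537.
        Two-sided p = 2*Phi(z) = 0.723571.
Step 6: alpha = 0.05. fail to reject H0.

W+ = 34.5, W- = 43.5, W = min = 34.5, p = 0.723571, fail to reject H0.


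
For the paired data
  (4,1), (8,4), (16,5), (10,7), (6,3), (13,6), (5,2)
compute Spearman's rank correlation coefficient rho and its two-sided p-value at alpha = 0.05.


Step 1: Rank x and y separately (midranks; no ties here).
rank(x): 4->1, 8->4, 16->7, 10->5, 6->3, 13->6, 5->2
rank(y): 1->1, 4->4, 5->5, 7->7, 3->3, 6->6, 2->2
Step 2: d_i = R_x(i) - R_y(i); compute d_i^2.
  (1-1)^2=0, (4-4)^2=0, (7-5)^2=4, (5-7)^2=4, (3-3)^2=0, (6-6)^2=0, (2-2)^2=0
sum(d^2) = 8.
Step 3: rho = 1 - 6*8 / (7*(7^2 - 1)) = 1 - 48/336 = 0.857143.
Step 4: Under H0, t = rho * sqrt((n-2)/(1-rho^2)) = 3.7210 ~ t(5).
Step 5: Two-sided p-value from the t-distribution with 5 df = 0.013697.
Step 6: alpha = 0.05. reject H0.

rho = 0.8571, p = 0.013697, reject H0 at alpha = 0.05.


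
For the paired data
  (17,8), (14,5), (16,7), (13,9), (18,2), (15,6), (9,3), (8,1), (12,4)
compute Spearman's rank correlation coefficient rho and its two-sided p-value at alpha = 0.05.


Step 1: Rank x and y separately (midranks; no ties here).
rank(x): 17->8, 14->5, 16->7, 13->4, 18->9, 15->6, 9->2, 8->1, 12->3
rank(y): 8->8, 5->5, 7->7, 9->9, 2->2, 6->6, 3->3, 1->1, 4->4
Step 2: d_i = R_x(i) - R_y(i); compute d_i^2.
  (8-8)^2=0, (5-5)^2=0, (7-7)^2=0, (4-9)^2=25, (9-2)^2=49, (6-6)^2=0, (2-3)^2=1, (1-1)^2=0, (3-4)^2=1
sum(d^2) = 76.
Step 3: rho = 1 - 6*76 / (9*(9^2 - 1)) = 1 - 456/720 = 0.366667.
Step 4: Under H0, t = rho * sqrt((n-2)/(1-rho^2)) = 1.0427 ~ t(7).
Step 5: Two-sided p-value from the t-distribution with 7 df = 0.331740.
Step 6: alpha = 0.05. fail to reject H0.

rho = 0.3667, p = 0.331740, fail to reject H0 at alpha = 0.05.


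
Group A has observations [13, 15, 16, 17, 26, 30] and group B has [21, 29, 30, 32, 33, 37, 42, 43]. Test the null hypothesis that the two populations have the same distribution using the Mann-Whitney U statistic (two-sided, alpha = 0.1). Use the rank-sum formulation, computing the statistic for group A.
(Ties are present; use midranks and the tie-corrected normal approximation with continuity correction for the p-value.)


Step 1: Combine and sort all 14 observations; assign midranks.
sorted (value, group): (13,X), (15,X), (16,X), (17,X), (21,Y), (26,X), (29,Y), (30,X), (30,Y), (32,Y), (33,Y), (37,Y), (42,Y), (43,Y)
ranks: 13->1, 15->2, 16->3, 17->4, 21->5, 26->6, 29->7, 30->8.5, 30->8.5, 32->10, 33->11, 37->12, 42->13, 43->14
Step 2: Rank sum for X: R1 = 1 + 2 + 3 + 4 + 6 + 8.5 = 24.5.
Step 3: U_X = R1 - n1(n1+1)/2 = 24.5 - 6*7/2 = 24.5 - 21 = 3.5.
       U_Y = n1*n2 - U_X = 48 - 3.5 = 44.5.
Step 4: Ties are present, so use the tie-corrected normal approximation (with continuity correction) for the p-value.
Step 5: p-value = 0.009743; compare to alpha = 0.1. reject H0.

U_X = 3.5, p = 0.009743, reject H0 at alpha = 0.1.


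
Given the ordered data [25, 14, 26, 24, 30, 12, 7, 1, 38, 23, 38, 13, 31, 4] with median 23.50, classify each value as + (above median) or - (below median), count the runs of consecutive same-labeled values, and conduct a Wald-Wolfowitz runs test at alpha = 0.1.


Step 1: Compute median = 23.50; label A = above, B = below.
Labels in order: ABAAABBBABABAB  (n_A = 7, n_B = 7)
Step 2: Count runs R = 10.
Step 3: Under H0 (random ordering), E[R] = 2*n_A*n_B/(n_A+n_B) + 1 = 2*7*7/14 + 1 = 8.0000.
        Var[R] = 2*n_A*n_B*(2*n_A*n_B - n_A - n_B) / ((n_A+n_B)^2 * (n_A+n_B-1)) = 8232/2548 = 3.2308.
        SD[R] = 1.7974.
Step 4: Continuity-corrected z = (R - 0.5 - E[R]) / SD[R] = (10 - 0.5 - 8.0000) / 1.7974 = 0.8345.
Step 5: Two-sided p-value via normal approximation = 2*(1 - Phi(|z|)) = 0.403986.
Step 6: alpha = 0.1. fail to reject H0.

R = 10, z = 0.8345, p = 0.403986, fail to reject H0.


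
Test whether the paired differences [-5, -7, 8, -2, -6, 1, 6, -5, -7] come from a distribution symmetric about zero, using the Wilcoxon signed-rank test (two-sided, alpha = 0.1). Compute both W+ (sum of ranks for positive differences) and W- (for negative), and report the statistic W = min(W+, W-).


Step 1: Drop any zero differences (none here) and take |d_i|.
|d| = [5, 7, 8, 2, 6, 1, 6, 5, 7]
Step 2: Midrank |d_i| (ties get averaged ranks).
ranks: |5|->3.5, |7|->7.5, |8|->9, |2|->2, |6|->5.5, |1|->1, |6|->5.5, |5|->3.5, |7|->7.5
Step 3: Attach original signs; sum ranks with positive sign and with negative sign.
W+ = 9 + 1 + 5.5 = 15.5
W- = 3.5 + 7.5 + 2 + 5.5 + 3.5 + 7.5 = 29.5
(Check: W+ + W- = 45 should equal n(n+1)/2 = 45.)
Step 4: Test statistic W = min(W+, W-) = 15.5.
Step 5: Ties in |d|, so use the tie-corrected normal approximation.
        E[W] = n(n+1)/4 = 9*10/4 = 22.5.
        Tie groups: |d|=5 (t=2), |d|=6 (t=2), |d|=7 (t=2); sum(t^3 - t) = 18.
        Var[W] = n(n+1)(2n+1)/24 - sum(t^3-t)/48 = 1710/24 - 18/48 = 70.875.
        z = (W - E[W]) / sqrt(Var[W]) = (15.5 - 22.5) / 8.4187 = -0.8315.
        Two-sided p = 2*Phi(z) = 0.405703.
Step 6: alpha = 0.1. fail to reject H0.

W+ = 15.5, W- = 29.5, W = min = 15.5, p = 0.405703, fail to reject H0.


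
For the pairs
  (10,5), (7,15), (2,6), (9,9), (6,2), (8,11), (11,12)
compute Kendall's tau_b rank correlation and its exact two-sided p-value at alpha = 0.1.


Step 1: Enumerate the 21 unordered pairs (i,j) with i<j and classify each by sign(x_j-x_i) * sign(y_j-y_i).
  (1,2):dx=-3,dy=+10->D; (1,3):dx=-8,dy=+1->D; (1,4):dx=-1,dy=+4->D; (1,5):dx=-4,dy=-3->C
  (1,6):dx=-2,dy=+6->D; (1,7):dx=+1,dy=+7->C; (2,3):dx=-5,dy=-9->C; (2,4):dx=+2,dy=-6->D
  (2,5):dx=-1,dy=-13->C; (2,6):dx=+1,dy=-4->D; (2,7):dx=+4,dy=-3->D; (3,4):dx=+7,dy=+3->C
  (3,5):dx=+4,dy=-4->D; (3,6):dx=+6,dy=+5->C; (3,7):dx=+9,dy=+6->C; (4,5):dx=-3,dy=-7->C
  (4,6):dx=-1,dy=+2->D; (4,7):dx=+2,dy=+3->C; (5,6):dx=+2,dy=+9->C; (5,7):dx=+5,dy=+10->C
  (6,7):dx=+3,dy=+1->C
Step 2: C = 12, D = 9, total pairs = 21.
Step 3: tau = (C - D)/(n(n-1)/2) = (12 - 9)/21 = 0.142857.
Step 4: Exact two-sided p-value (enumerate n! = 5040 permutations of y under H0): p = 0.772619.
Step 5: alpha = 0.1. fail to reject H0.

tau_b = 0.1429 (C=12, D=9), p = 0.772619, fail to reject H0.


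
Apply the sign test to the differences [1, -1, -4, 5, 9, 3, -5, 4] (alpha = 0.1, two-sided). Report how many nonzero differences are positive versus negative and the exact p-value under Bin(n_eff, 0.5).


Step 1: Discard zero differences. Original n = 8; n_eff = number of nonzero differences = 8.
Nonzero differences (with sign): +1, -1, -4, +5, +9, +3, -5, +4
Step 2: Count signs: positive = 5, negative = 3.
Step 3: Under H0: P(positive) = 0.5, so the number of positives S ~ Bin(8, 0.5).
Step 4: Two-sided exact p-value = sum of Bin(8,0.5) probabilities at or below the observed probability = 0.726562.
Step 5: alpha = 0.1. fail to reject H0.

n_eff = 8, pos = 5, neg = 3, p = 0.726562, fail to reject H0.


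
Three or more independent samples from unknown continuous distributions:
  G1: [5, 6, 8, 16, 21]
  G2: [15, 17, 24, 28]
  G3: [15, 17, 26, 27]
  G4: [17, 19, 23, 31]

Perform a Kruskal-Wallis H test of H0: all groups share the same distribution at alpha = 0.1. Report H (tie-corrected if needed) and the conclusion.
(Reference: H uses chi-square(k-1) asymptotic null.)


Step 1: Combine all N = 17 observations and assign midranks.
sorted (value, group, rank): (5,G1,1), (6,G1,2), (8,G1,3), (15,G2,4.5), (15,G3,4.5), (16,G1,6), (17,G2,8), (17,G3,8), (17,G4,8), (19,G4,10), (21,G1,11), (23,G4,12), (24,G2,13), (26,G3,14), (27,G3,15), (28,G2,16), (31,G4,17)
Step 2: Sum ranks within each group.
R_1 = 23 (n_1 = 5)
R_2 = 41.5 (n_2 = 4)
R_3 = 41.5 (n_3 = 4)
R_4 = 47 (n_4 = 4)
Step 3: H = 12/(N(N+1)) * sum(R_i^2/n_i) - 3(N+1)
     = 12/(17*18) * (23^2/5 + 41.5^2/4 + 41.5^2/4 + 47^2/4) - 3*18
     = 0.039216 * 1519.17 - 54
     = 5.575490.
Step 4: Ties present; correction factor C = 1 - 30/(17^3 - 17) = 0.993873. Corrected H = 5.575490 / 0.993873 = 5.609864.
Step 5: Under H0, H ~ chi^2(3); p-value = 0.132213.
Step 6: alpha = 0.1. fail to reject H0.

H = 5.6099, df = 3, p = 0.132213, fail to reject H0.


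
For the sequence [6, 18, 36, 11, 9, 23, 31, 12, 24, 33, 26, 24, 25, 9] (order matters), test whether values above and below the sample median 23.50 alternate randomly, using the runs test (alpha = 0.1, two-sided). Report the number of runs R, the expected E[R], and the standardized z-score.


Step 1: Compute median = 23.50; label A = above, B = below.
Labels in order: BBABBBABAAAAAB  (n_A = 7, n_B = 7)
Step 2: Count runs R = 7.
Step 3: Under H0 (random ordering), E[R] = 2*n_A*n_B/(n_A+n_B) + 1 = 2*7*7/14 + 1 = 8.0000.
        Var[R] = 2*n_A*n_B*(2*n_A*n_B - n_A - n_B) / ((n_A+n_B)^2 * (n_A+n_B-1)) = 8232/2548 = 3.2308.
        SD[R] = 1.7974.
Step 4: Continuity-corrected z = (R + 0.5 - E[R]) / SD[R] = (7 + 0.5 - 8.0000) / 1.7974 = -0.2782.
Step 5: Two-sided p-value via normal approximation = 2*(1 - Phi(|z|)) = 0.780879.
Step 6: alpha = 0.1. fail to reject H0.

R = 7, z = -0.2782, p = 0.780879, fail to reject H0.


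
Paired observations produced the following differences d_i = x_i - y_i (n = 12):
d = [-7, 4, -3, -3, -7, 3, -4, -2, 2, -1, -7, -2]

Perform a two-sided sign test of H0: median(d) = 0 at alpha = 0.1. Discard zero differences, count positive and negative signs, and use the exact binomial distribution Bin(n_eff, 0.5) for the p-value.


Step 1: Discard zero differences. Original n = 12; n_eff = number of nonzero differences = 12.
Nonzero differences (with sign): -7, +4, -3, -3, -7, +3, -4, -2, +2, -1, -7, -2
Step 2: Count signs: positive = 3, negative = 9.
Step 3: Under H0: P(positive) = 0.5, so the number of positives S ~ Bin(12, 0.5).
Step 4: Two-sided exact p-value = sum of Bin(12,0.5) probabilities at or below the observed probability = 0.145996.
Step 5: alpha = 0.1. fail to reject H0.

n_eff = 12, pos = 3, neg = 9, p = 0.145996, fail to reject H0.


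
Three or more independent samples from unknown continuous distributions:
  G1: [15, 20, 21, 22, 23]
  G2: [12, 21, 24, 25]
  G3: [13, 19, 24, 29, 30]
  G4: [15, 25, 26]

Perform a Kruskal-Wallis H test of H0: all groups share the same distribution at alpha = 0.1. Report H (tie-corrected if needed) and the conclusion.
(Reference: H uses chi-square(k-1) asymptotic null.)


Step 1: Combine all N = 17 observations and assign midranks.
sorted (value, group, rank): (12,G2,1), (13,G3,2), (15,G1,3.5), (15,G4,3.5), (19,G3,5), (20,G1,6), (21,G1,7.5), (21,G2,7.5), (22,G1,9), (23,G1,10), (24,G2,11.5), (24,G3,11.5), (25,G2,13.5), (25,G4,13.5), (26,G4,15), (29,G3,16), (30,G3,17)
Step 2: Sum ranks within each group.
R_1 = 36 (n_1 = 5)
R_2 = 33.5 (n_2 = 4)
R_3 = 51.5 (n_3 = 5)
R_4 = 32 (n_4 = 3)
Step 3: H = 12/(N(N+1)) * sum(R_i^2/n_i) - 3(N+1)
     = 12/(17*18) * (36^2/5 + 33.5^2/4 + 51.5^2/5 + 32^2/3) - 3*18
     = 0.039216 * 1411.55 - 54
     = 1.354739.
Step 4: Ties present; correction factor C = 1 - 24/(17^3 - 17) = 0.995098. Corrected H = 1.354739 / 0.995098 = 1.361412.
Step 5: Under H0, H ~ chi^2(3); p-value = 0.714604.
Step 6: alpha = 0.1. fail to reject H0.

H = 1.3614, df = 3, p = 0.714604, fail to reject H0.


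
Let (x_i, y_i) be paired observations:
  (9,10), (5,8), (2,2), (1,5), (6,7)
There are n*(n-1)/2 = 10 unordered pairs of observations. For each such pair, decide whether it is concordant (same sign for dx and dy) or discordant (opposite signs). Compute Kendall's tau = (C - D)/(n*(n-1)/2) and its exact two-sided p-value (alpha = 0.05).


Step 1: Enumerate the 10 unordered pairs (i,j) with i<j and classify each by sign(x_j-x_i) * sign(y_j-y_i).
  (1,2):dx=-4,dy=-2->C; (1,3):dx=-7,dy=-8->C; (1,4):dx=-8,dy=-5->C; (1,5):dx=-3,dy=-3->C
  (2,3):dx=-3,dy=-6->C; (2,4):dx=-4,dy=-3->C; (2,5):dx=+1,dy=-1->D; (3,4):dx=-1,dy=+3->D
  (3,5):dx=+4,dy=+5->C; (4,5):dx=+5,dy=+2->C
Step 2: C = 8, D = 2, total pairs = 10.
Step 3: tau = (C - D)/(n(n-1)/2) = (8 - 2)/10 = 0.600000.
Step 4: Exact two-sided p-value (enumerate n! = 120 permutations of y under H0): p = 0.233333.
Step 5: alpha = 0.05. fail to reject H0.

tau_b = 0.6000 (C=8, D=2), p = 0.233333, fail to reject H0.


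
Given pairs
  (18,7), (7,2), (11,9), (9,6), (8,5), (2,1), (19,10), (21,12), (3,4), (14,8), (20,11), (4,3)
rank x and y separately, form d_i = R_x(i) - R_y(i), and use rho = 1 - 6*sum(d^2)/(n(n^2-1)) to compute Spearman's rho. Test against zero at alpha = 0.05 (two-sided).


Step 1: Rank x and y separately (midranks; no ties here).
rank(x): 18->9, 7->4, 11->7, 9->6, 8->5, 2->1, 19->10, 21->12, 3->2, 14->8, 20->11, 4->3
rank(y): 7->7, 2->2, 9->9, 6->6, 5->5, 1->1, 10->10, 12->12, 4->4, 8->8, 11->11, 3->3
Step 2: d_i = R_x(i) - R_y(i); compute d_i^2.
  (9-7)^2=4, (4-2)^2=4, (7-9)^2=4, (6-6)^2=0, (5-5)^2=0, (1-1)^2=0, (10-10)^2=0, (12-12)^2=0, (2-4)^2=4, (8-8)^2=0, (11-11)^2=0, (3-3)^2=0
sum(d^2) = 16.
Step 3: rho = 1 - 6*16 / (12*(12^2 - 1)) = 1 - 96/1716 = 0.944056.
Step 4: Under H0, t = rho * sqrt((n-2)/(1-rho^2)) = 9.0525 ~ t(10).
Step 5: Two-sided p-value from the t-distribution with 10 df = 0.000004.
Step 6: alpha = 0.05. reject H0.

rho = 0.9441, p = 0.000004, reject H0 at alpha = 0.05.


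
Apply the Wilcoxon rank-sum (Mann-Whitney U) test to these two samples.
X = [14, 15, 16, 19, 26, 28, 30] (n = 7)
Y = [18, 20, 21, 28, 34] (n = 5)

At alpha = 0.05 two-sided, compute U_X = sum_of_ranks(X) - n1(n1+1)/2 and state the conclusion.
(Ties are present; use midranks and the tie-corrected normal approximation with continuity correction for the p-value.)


Step 1: Combine and sort all 12 observations; assign midranks.
sorted (value, group): (14,X), (15,X), (16,X), (18,Y), (19,X), (20,Y), (21,Y), (26,X), (28,X), (28,Y), (30,X), (34,Y)
ranks: 14->1, 15->2, 16->3, 18->4, 19->5, 20->6, 21->7, 26->8, 28->9.5, 28->9.5, 30->11, 34->12
Step 2: Rank sum for X: R1 = 1 + 2 + 3 + 5 + 8 + 9.5 + 11 = 39.5.
Step 3: U_X = R1 - n1(n1+1)/2 = 39.5 - 7*8/2 = 39.5 - 28 = 11.5.
       U_Y = n1*n2 - U_X = 35 - 11.5 = 23.5.
Step 4: Ties are present, so use the tie-corrected normal approximation (with continuity correction) for the p-value.
Step 5: p-value = 0.370914; compare to alpha = 0.05. fail to reject H0.

U_X = 11.5, p = 0.370914, fail to reject H0 at alpha = 0.05.


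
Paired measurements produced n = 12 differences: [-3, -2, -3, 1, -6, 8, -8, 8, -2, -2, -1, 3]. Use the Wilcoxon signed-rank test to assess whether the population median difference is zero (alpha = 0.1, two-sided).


Step 1: Drop any zero differences (none here) and take |d_i|.
|d| = [3, 2, 3, 1, 6, 8, 8, 8, 2, 2, 1, 3]
Step 2: Midrank |d_i| (ties get averaged ranks).
ranks: |3|->7, |2|->4, |3|->7, |1|->1.5, |6|->9, |8|->11, |8|->11, |8|->11, |2|->4, |2|->4, |1|->1.5, |3|->7
Step 3: Attach original signs; sum ranks with positive sign and with negative sign.
W+ = 1.5 + 11 + 11 + 7 = 30.5
W- = 7 + 4 + 7 + 9 + 11 + 4 + 4 + 1.5 = 47.5
(Check: W+ + W- = 78 should equal n(n+1)/2 = 78.)
Step 4: Test statistic W = min(W+, W-) = 30.5.
Step 5: Ties in |d|, so use the tie-corrected normal approximation.
        E[W] = n(n+1)/4 = 12*13/4 = 39.
        Tie groups: |d|=1 (t=2), |d|=2 (t=3), |d|=3 (t=3), |d|=8 (t=3); sum(t^3 - t) = 78.
        Var[W] = n(n+1)(2n+1)/24 - sum(t^3-t)/48 = 3900/24 - 78/48 = 160.875.
        z = (W - E[W]) / sqrt(Var[W]) = (30.5 - 39) / 12.6837 = -0.6702.
        Two-sided p = 2*Phi(z) = 0.502760.
Step 6: alpha = 0.1. fail to reject H0.

W+ = 30.5, W- = 47.5, W = min = 30.5, p = 0.502760, fail to reject H0.


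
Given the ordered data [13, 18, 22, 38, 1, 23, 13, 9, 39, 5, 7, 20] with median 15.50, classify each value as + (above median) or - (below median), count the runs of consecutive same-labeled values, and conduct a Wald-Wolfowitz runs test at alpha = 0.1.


Step 1: Compute median = 15.50; label A = above, B = below.
Labels in order: BAAABABBABBA  (n_A = 6, n_B = 6)
Step 2: Count runs R = 8.
Step 3: Under H0 (random ordering), E[R] = 2*n_A*n_B/(n_A+n_B) + 1 = 2*6*6/12 + 1 = 7.0000.
        Var[R] = 2*n_A*n_B*(2*n_A*n_B - n_A - n_B) / ((n_A+n_B)^2 * (n_A+n_B-1)) = 4320/1584 = 2.7273.
        SD[R] = 1.6514.
Step 4: Continuity-corrected z = (R - 0.5 - E[R]) / SD[R] = (8 - 0.5 - 7.0000) / 1.6514 = 0.3028.
Step 5: Two-sided p-value via normal approximation = 2*(1 - Phi(|z|)) = 0.762069.
Step 6: alpha = 0.1. fail to reject H0.

R = 8, z = 0.3028, p = 0.762069, fail to reject H0.


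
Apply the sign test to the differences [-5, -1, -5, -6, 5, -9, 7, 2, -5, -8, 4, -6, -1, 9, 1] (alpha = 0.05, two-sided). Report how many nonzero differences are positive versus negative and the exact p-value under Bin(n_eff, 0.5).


Step 1: Discard zero differences. Original n = 15; n_eff = number of nonzero differences = 15.
Nonzero differences (with sign): -5, -1, -5, -6, +5, -9, +7, +2, -5, -8, +4, -6, -1, +9, +1
Step 2: Count signs: positive = 6, negative = 9.
Step 3: Under H0: P(positive) = 0.5, so the number of positives S ~ Bin(15, 0.5).
Step 4: Two-sided exact p-value = sum of Bin(15,0.5) probabilities at or below the observed probability = 0.607239.
Step 5: alpha = 0.05. fail to reject H0.

n_eff = 15, pos = 6, neg = 9, p = 0.607239, fail to reject H0.


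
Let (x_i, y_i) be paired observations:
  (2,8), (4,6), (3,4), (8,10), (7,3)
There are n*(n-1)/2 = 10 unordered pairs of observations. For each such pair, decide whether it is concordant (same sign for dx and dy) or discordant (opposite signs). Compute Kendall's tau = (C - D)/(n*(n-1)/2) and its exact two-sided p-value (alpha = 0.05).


Step 1: Enumerate the 10 unordered pairs (i,j) with i<j and classify each by sign(x_j-x_i) * sign(y_j-y_i).
  (1,2):dx=+2,dy=-2->D; (1,3):dx=+1,dy=-4->D; (1,4):dx=+6,dy=+2->C; (1,5):dx=+5,dy=-5->D
  (2,3):dx=-1,dy=-2->C; (2,4):dx=+4,dy=+4->C; (2,5):dx=+3,dy=-3->D; (3,4):dx=+5,dy=+6->C
  (3,5):dx=+4,dy=-1->D; (4,5):dx=-1,dy=-7->C
Step 2: C = 5, D = 5, total pairs = 10.
Step 3: tau = (C - D)/(n(n-1)/2) = (5 - 5)/10 = 0.000000.
Step 4: Exact two-sided p-value (enumerate n! = 120 permutations of y under H0): p = 1.000000.
Step 5: alpha = 0.05. fail to reject H0.

tau_b = 0.0000 (C=5, D=5), p = 1.000000, fail to reject H0.


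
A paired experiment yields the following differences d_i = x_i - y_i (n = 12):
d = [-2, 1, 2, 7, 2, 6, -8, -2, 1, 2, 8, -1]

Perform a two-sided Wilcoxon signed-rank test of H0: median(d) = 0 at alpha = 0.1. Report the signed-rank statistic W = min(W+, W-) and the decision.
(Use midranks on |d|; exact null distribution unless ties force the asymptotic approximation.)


Step 1: Drop any zero differences (none here) and take |d_i|.
|d| = [2, 1, 2, 7, 2, 6, 8, 2, 1, 2, 8, 1]
Step 2: Midrank |d_i| (ties get averaged ranks).
ranks: |2|->6, |1|->2, |2|->6, |7|->10, |2|->6, |6|->9, |8|->11.5, |2|->6, |1|->2, |2|->6, |8|->11.5, |1|->2
Step 3: Attach original signs; sum ranks with positive sign and with negative sign.
W+ = 2 + 6 + 10 + 6 + 9 + 2 + 6 + 11.5 = 52.5
W- = 6 + 11.5 + 6 + 2 = 25.5
(Check: W+ + W- = 78 should equal n(n+1)/2 = 78.)
Step 4: Test statistic W = min(W+, W-) = 25.5.
Step 5: Ties in |d|, so use the tie-corrected normal approximation.
        E[W] = n(n+1)/4 = 12*13/4 = 39.
        Tie groups: |d|=1 (t=3), |d|=2 (t=5), |d|=8 (t=2); sum(t^3 - t) = 150.
        Var[W] = n(n+1)(2n+1)/24 - sum(t^3-t)/48 = 3900/24 - 150/48 = 159.375.
        z = (W - E[W]) / sqrt(Var[W]) = (25.5 - 39) / 12.6244 = -1.0694.
        Two-sided p = 2*Phi(z) = 0.284908.
Step 6: alpha = 0.1. fail to reject H0.

W+ = 52.5, W- = 25.5, W = min = 25.5, p = 0.284908, fail to reject H0.


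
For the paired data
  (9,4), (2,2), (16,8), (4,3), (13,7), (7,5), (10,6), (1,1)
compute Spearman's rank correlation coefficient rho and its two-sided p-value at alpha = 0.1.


Step 1: Rank x and y separately (midranks; no ties here).
rank(x): 9->5, 2->2, 16->8, 4->3, 13->7, 7->4, 10->6, 1->1
rank(y): 4->4, 2->2, 8->8, 3->3, 7->7, 5->5, 6->6, 1->1
Step 2: d_i = R_x(i) - R_y(i); compute d_i^2.
  (5-4)^2=1, (2-2)^2=0, (8-8)^2=0, (3-3)^2=0, (7-7)^2=0, (4-5)^2=1, (6-6)^2=0, (1-1)^2=0
sum(d^2) = 2.
Step 3: rho = 1 - 6*2 / (8*(8^2 - 1)) = 1 - 12/504 = 0.976190.
Step 4: Under H0, t = rho * sqrt((n-2)/(1-rho^2)) = 11.0235 ~ t(6).
Step 5: Two-sided p-value from the t-distribution with 6 df = 0.000033.
Step 6: alpha = 0.1. reject H0.

rho = 0.9762, p = 0.000033, reject H0 at alpha = 0.1.
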